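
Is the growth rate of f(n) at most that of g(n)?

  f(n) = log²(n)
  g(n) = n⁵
True

f(n) = log²(n) is O(log² n), and g(n) = n⁵ is O(n⁵).
Since O(log² n) ⊆ O(n⁵) (f grows no faster than g), f(n) = O(g(n)) is true.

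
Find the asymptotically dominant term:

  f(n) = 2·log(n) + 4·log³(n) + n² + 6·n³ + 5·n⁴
5·n⁴

Looking at each term:
  - 2·log(n) is O(log n)
  - 4·log³(n) is O(log³ n)
  - n² is O(n²)
  - 6·n³ is O(n³)
  - 5·n⁴ is O(n⁴)

The term 5·n⁴ (O(n⁴)) grows fastest and dominates all others.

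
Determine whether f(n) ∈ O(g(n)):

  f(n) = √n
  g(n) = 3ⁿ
True

f(n) = √n is O(√n), and g(n) = 3ⁿ is O(3ⁿ).
Since O(√n) ⊆ O(3ⁿ) (f grows no faster than g), f(n) = O(g(n)) is true.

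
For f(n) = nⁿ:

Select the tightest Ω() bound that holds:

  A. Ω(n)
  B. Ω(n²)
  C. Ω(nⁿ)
C

f(n) = nⁿ is Ω(nⁿ).
All listed options are valid Big-Ω bounds (lower bounds),
but Ω(nⁿ) is the tightest (largest valid bound).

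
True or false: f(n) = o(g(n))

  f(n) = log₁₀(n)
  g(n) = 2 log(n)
False

f(n) = log₁₀(n) is O(log n), and g(n) = 2 log(n) is O(log n).
Since they have the same growth rate, f(n) = o(g(n)) is false.
(f = o(g) requires f to grow strictly slower, not equal.)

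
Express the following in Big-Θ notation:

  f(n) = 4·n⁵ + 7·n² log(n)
Θ(n⁵)

Order the terms by growth rate: 7·n² log(n) ≺ 4·n⁵.
The fastest-growing term 4·n⁵ dominates as n → ∞; dropping its constant factor gives Θ(n⁵).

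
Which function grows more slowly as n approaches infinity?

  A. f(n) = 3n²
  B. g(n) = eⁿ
A

f(n) = 3n² is O(n²), while g(n) = eⁿ is O(eⁿ).
Since O(n²) grows slower than O(eⁿ), f(n) is dominated.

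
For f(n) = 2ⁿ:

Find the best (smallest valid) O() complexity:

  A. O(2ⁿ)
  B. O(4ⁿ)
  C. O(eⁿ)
A

f(n) = 2ⁿ is O(2ⁿ).
All listed options are valid Big-O bounds (upper bounds),
but O(2ⁿ) is the tightest (smallest valid bound).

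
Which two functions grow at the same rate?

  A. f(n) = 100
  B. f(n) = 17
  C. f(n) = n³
A and B

Examining each function:
  A. 100 is O(1)
  B. 17 is O(1)
  C. n³ is O(n³)

Functions A and B both have the same complexity class.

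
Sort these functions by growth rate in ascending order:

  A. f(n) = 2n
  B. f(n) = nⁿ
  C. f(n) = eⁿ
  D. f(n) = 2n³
A < D < C < B

Comparing growth rates:
A = 2n is O(n)
D = 2n³ is O(n³)
C = eⁿ is O(eⁿ)
B = nⁿ is O(nⁿ)

Therefore, the order from slowest to fastest is: A < D < C < B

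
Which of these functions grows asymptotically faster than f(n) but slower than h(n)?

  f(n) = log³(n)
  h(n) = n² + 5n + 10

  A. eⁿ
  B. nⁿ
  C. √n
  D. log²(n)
C

We need g(n) with log³(n) = o(g(n)) and g(n) = o(n² + 5n + 10), i.e. O(log³ n) ≺ g ≺ O(n²).
Check each option:
  A. eⁿ — O(eⁿ) does not grow strictly slower than h(n)
  B. nⁿ — O(nⁿ) does not grow strictly slower than h(n)
  C. √n — O(√n) is strictly between O(log³ n) and O(n²) ✓
  D. log²(n) — O(log² n) does not grow strictly faster than f(n)

Only option C (√n) lies strictly between.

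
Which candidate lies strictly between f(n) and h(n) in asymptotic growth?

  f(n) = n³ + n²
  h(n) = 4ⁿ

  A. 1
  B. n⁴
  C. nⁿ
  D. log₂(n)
B

We need g(n) with n³ + n² = o(g(n)) and g(n) = o(4ⁿ), i.e. O(n³) ≺ g ≺ O(4ⁿ).
Check each option:
  A. 1 — O(1) does not grow strictly faster than f(n)
  B. n⁴ — O(n⁴) is strictly between O(n³) and O(4ⁿ) ✓
  C. nⁿ — O(nⁿ) does not grow strictly slower than h(n)
  D. log₂(n) — O(log n) does not grow strictly faster than f(n)

Only option B (n⁴) lies strictly between.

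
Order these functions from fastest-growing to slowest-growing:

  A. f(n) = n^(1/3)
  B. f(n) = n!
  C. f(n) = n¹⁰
B > C > A

Comparing growth rates:
B = n! is O(n!)
C = n¹⁰ is O(n¹⁰)
A = n^(1/3) is O(n^(1/3))

Therefore, the order from fastest to slowest is: B > C > A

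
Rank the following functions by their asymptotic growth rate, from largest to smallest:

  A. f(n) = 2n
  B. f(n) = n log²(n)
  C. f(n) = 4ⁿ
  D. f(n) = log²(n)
C > B > A > D

Comparing growth rates:
C = 4ⁿ is O(4ⁿ)
B = n log²(n) is O(n log² n)
A = 2n is O(n)
D = log²(n) is O(log² n)

Therefore, the order from fastest to slowest is: C > B > A > D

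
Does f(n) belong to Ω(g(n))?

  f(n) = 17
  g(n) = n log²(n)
False

f(n) = 17 is O(1), and g(n) = n log²(n) is O(n log² n).
Since O(1) grows slower than O(n log² n), f(n) = Ω(g(n)) is false.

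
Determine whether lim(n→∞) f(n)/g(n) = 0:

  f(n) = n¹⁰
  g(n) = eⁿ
True

f(n) = n¹⁰ is O(n¹⁰), and g(n) = eⁿ is O(eⁿ).
Since O(n¹⁰) grows strictly slower than O(eⁿ), f(n) = o(g(n)) is true.
This means lim(n→∞) f(n)/g(n) = 0.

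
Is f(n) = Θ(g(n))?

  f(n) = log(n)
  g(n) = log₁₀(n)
True

f(n) = log(n) and g(n) = log₁₀(n) are both O(log n).
Since they have the same asymptotic growth rate, f(n) = Θ(g(n)) is true.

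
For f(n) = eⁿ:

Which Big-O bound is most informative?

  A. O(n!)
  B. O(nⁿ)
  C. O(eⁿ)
C

f(n) = eⁿ is O(eⁿ).
All listed options are valid Big-O bounds (upper bounds),
but O(eⁿ) is the tightest (smallest valid bound).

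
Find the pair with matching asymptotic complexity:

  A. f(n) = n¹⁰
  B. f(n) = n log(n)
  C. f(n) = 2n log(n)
B and C

Examining each function:
  A. n¹⁰ is O(n¹⁰)
  B. n log(n) is O(n log n)
  C. 2n log(n) is O(n log n)

Functions B and C both have the same complexity class.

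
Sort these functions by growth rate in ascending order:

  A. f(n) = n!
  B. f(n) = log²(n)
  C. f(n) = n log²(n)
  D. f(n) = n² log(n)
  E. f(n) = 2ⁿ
B < C < D < E < A

Comparing growth rates:
B = log²(n) is O(log² n)
C = n log²(n) is O(n log² n)
D = n² log(n) is O(n² log n)
E = 2ⁿ is O(2ⁿ)
A = n! is O(n!)

Therefore, the order from slowest to fastest is: B < C < D < E < A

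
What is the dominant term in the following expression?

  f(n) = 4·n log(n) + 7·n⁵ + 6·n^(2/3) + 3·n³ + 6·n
7·n⁵

Looking at each term:
  - 4·n log(n) is O(n log n)
  - 7·n⁵ is O(n⁵)
  - 6·n^(2/3) is O(n^(2/3))
  - 3·n³ is O(n³)
  - 6·n is O(n)

The term 7·n⁵ (O(n⁵)) grows fastest and dominates all others.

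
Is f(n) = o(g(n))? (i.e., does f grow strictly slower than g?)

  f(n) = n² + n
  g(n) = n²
False

f(n) = n² + n is O(n²), and g(n) = n² is O(n²).
Since they have the same growth rate, f(n) = o(g(n)) is false.
(f = o(g) requires f to grow strictly slower, not equal.)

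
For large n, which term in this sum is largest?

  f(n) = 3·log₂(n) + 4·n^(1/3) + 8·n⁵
8·n⁵

Looking at each term:
  - 3·log₂(n) is O(log n)
  - 4·n^(1/3) is O(n^(1/3))
  - 8·n⁵ is O(n⁵)

The term 8·n⁵ (O(n⁵)) grows fastest and dominates all others.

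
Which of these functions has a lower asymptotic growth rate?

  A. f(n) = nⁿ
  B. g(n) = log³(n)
B

f(n) = nⁿ is O(nⁿ), while g(n) = log³(n) is O(log³ n).
Since O(log³ n) grows slower than O(nⁿ), g(n) is dominated.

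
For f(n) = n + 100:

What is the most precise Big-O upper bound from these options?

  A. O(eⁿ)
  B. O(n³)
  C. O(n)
C

f(n) = n + 100 is O(n).
All listed options are valid Big-O bounds (upper bounds),
but O(n) is the tightest (smallest valid bound).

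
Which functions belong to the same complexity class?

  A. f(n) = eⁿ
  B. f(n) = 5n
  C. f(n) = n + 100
B and C

Examining each function:
  A. eⁿ is O(eⁿ)
  B. 5n is O(n)
  C. n + 100 is O(n)

Functions B and C both have the same complexity class.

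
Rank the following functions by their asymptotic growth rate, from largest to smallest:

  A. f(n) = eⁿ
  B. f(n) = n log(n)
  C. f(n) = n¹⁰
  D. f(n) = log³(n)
A > C > B > D

Comparing growth rates:
A = eⁿ is O(eⁿ)
C = n¹⁰ is O(n¹⁰)
B = n log(n) is O(n log n)
D = log³(n) is O(log³ n)

Therefore, the order from fastest to slowest is: A > C > B > D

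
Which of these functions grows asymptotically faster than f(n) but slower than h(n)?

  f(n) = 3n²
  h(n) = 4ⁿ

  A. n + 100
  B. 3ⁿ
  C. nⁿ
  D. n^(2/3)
B

We need g(n) with 3n² = o(g(n)) and g(n) = o(4ⁿ), i.e. O(n²) ≺ g ≺ O(4ⁿ).
Check each option:
  A. n + 100 — O(n) does not grow strictly faster than f(n)
  B. 3ⁿ — O(3ⁿ) is strictly between O(n²) and O(4ⁿ) ✓
  C. nⁿ — O(nⁿ) does not grow strictly slower than h(n)
  D. n^(2/3) — O(n^(2/3)) does not grow strictly faster than f(n)

Only option B (3ⁿ) lies strictly between.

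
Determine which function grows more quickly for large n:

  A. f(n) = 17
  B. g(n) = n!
B

f(n) = 17 is O(1), while g(n) = n! is O(n!).
Since O(n!) grows faster than O(1), g(n) dominates.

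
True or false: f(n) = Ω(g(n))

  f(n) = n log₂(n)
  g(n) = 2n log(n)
True

f(n) = n log₂(n) and g(n) = 2n log(n) are both O(n log n).
Big-Ω permits equal growth rates (f ≥ c·g for some c > 0), so f(n) = Ω(g(n)) is true.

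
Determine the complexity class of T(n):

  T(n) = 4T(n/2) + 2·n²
Θ(n² log n)

Master Theorem: a = 4, b = 2, f(n) = 2·n².
Compute the critical exponent d = log₂(4) = 2.
Compare f(n) = Θ(n²) against n^d:
  k = 2 = d, so f(n) = Θ(n^d) — Case 2.
  Work is balanced across levels: T(n) = Θ(n^d log n) = Θ(n² log n).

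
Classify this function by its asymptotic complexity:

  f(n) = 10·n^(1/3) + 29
O(n^(1/3))

The dominant term in 10·n^(1/3) + 29 is 10·n^(1/3), which is Θ(n^(1/3)).
Lower-order terms (29) are asymptotically negligible.
Constants are absorbed, so the tightest bound is O(n^(1/3)).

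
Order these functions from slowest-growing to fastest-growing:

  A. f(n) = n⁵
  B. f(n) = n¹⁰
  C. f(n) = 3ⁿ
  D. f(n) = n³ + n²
D < A < B < C

Comparing growth rates:
D = n³ + n² is O(n³)
A = n⁵ is O(n⁵)
B = n¹⁰ is O(n¹⁰)
C = 3ⁿ is O(3ⁿ)

Therefore, the order from slowest to fastest is: D < A < B < C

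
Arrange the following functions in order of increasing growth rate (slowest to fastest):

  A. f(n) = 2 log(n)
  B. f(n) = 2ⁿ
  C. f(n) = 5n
A < C < B

Comparing growth rates:
A = 2 log(n) is O(log n)
C = 5n is O(n)
B = 2ⁿ is O(2ⁿ)

Therefore, the order from slowest to fastest is: A < C < B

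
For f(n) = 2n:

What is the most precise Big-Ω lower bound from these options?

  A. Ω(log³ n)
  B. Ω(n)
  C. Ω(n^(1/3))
B

f(n) = 2n is Ω(n).
All listed options are valid Big-Ω bounds (lower bounds),
but Ω(n) is the tightest (largest valid bound).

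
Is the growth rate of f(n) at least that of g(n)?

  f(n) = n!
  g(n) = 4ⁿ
True

f(n) = n! is O(n!), and g(n) = 4ⁿ is O(4ⁿ).
Since O(n!) grows at least as fast as O(4ⁿ), f(n) = Ω(g(n)) is true.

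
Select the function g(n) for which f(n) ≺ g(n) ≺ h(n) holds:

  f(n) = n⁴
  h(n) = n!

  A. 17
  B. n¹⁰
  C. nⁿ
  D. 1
B

We need g(n) with n⁴ = o(g(n)) and g(n) = o(n!), i.e. O(n⁴) ≺ g ≺ O(n!).
Check each option:
  A. 17 — O(1) does not grow strictly faster than f(n)
  B. n¹⁰ — O(n¹⁰) is strictly between O(n⁴) and O(n!) ✓
  C. nⁿ — O(nⁿ) does not grow strictly slower than h(n)
  D. 1 — O(1) does not grow strictly faster than f(n)

Only option B (n¹⁰) lies strictly between.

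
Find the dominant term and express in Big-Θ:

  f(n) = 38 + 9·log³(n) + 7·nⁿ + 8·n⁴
Θ(nⁿ)

Order the terms by growth rate: 38 ≺ 9·log³(n) ≺ 8·n⁴ ≺ 7·nⁿ.
The fastest-growing term 7·nⁿ dominates as n → ∞; dropping its constant factor gives Θ(nⁿ).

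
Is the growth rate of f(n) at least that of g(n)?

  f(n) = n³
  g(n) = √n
True

f(n) = n³ is O(n³), and g(n) = √n is O(√n).
Since O(n³) grows at least as fast as O(√n), f(n) = Ω(g(n)) is true.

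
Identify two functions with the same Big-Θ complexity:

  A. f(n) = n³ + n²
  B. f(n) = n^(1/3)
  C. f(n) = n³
A and C

Examining each function:
  A. n³ + n² is O(n³)
  B. n^(1/3) is O(n^(1/3))
  C. n³ is O(n³)

Functions A and C both have the same complexity class.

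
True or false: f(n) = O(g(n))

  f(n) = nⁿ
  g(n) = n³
False

f(n) = nⁿ is O(nⁿ), and g(n) = n³ is O(n³).
Since O(nⁿ) grows faster than O(n³), f(n) = O(g(n)) is false.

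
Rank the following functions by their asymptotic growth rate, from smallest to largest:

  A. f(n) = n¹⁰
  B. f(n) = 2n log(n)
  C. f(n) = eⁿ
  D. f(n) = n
D < B < A < C

Comparing growth rates:
D = n is O(n)
B = 2n log(n) is O(n log n)
A = n¹⁰ is O(n¹⁰)
C = eⁿ is O(eⁿ)

Therefore, the order from slowest to fastest is: D < B < A < C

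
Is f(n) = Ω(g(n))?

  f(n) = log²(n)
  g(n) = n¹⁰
False

f(n) = log²(n) is O(log² n), and g(n) = n¹⁰ is O(n¹⁰).
Since O(log² n) grows slower than O(n¹⁰), f(n) = Ω(g(n)) is false.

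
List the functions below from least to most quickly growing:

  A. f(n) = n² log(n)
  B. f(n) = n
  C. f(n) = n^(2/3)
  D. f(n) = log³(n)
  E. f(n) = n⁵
D < C < B < A < E

Comparing growth rates:
D = log³(n) is O(log³ n)
C = n^(2/3) is O(n^(2/3))
B = n is O(n)
A = n² log(n) is O(n² log n)
E = n⁵ is O(n⁵)

Therefore, the order from slowest to fastest is: D < C < B < A < E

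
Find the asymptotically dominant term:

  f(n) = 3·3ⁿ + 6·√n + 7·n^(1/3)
3·3ⁿ

Looking at each term:
  - 3·3ⁿ is O(3ⁿ)
  - 6·√n is O(√n)
  - 7·n^(1/3) is O(n^(1/3))

The term 3·3ⁿ (O(3ⁿ)) grows fastest and dominates all others.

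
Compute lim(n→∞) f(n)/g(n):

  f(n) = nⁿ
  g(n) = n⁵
∞

Since nⁿ (O(nⁿ)) grows faster than n⁵ (O(n⁵)),
the ratio f(n)/g(n) → ∞ as n → ∞.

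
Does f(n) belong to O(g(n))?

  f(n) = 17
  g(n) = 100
True

f(n) = 17 and g(n) = 100 are both O(1).
Big-O permits equal growth rates (f ≤ c·g for some c), so f(n) = O(g(n)) is true.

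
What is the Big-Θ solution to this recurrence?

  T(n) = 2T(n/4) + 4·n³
Θ(n³)

Master Theorem: a = 2, b = 4, f(n) = 4·n³.
Compute the critical exponent d = log₄(2) = 0.500.
Compare f(n) = Θ(n³) against n^d:
  k = 3 > d = 0.500, so f(n) = Ω(n^(d+ε)) — Case 3.
  Regularity: a·(n/b)^3/n^3 = a/b^3 = 2/64 < 1 ✓.
  The top-level work dominates: T(n) = Θ(f(n)) = Θ(n³).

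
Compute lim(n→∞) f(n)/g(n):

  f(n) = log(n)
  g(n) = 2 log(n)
1/2

Since log(n) and 2 log(n) have the same growth rate (O(log n)),
the ratio converges to a constant: 1/2.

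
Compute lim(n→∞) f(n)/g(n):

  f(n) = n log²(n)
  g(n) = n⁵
0

Since n log²(n) (O(n log² n)) grows slower than n⁵ (O(n⁵)),
the ratio f(n)/g(n) → 0 as n → ∞.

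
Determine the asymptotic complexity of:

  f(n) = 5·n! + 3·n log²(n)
O(n!)

The dominant term in 5·n! + 3·n log²(n) is 5·n!, which is Θ(n!).
Lower-order terms (3·n log²(n)) are asymptotically negligible.
Constants are absorbed, so the tightest bound is O(n!).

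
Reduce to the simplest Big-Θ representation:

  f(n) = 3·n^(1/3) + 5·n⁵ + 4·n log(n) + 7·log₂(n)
Θ(n⁵)

Order the terms by growth rate: 7·log₂(n) ≺ 3·n^(1/3) ≺ 4·n log(n) ≺ 5·n⁵.
The fastest-growing term 5·n⁵ dominates as n → ∞; dropping its constant factor gives Θ(n⁵).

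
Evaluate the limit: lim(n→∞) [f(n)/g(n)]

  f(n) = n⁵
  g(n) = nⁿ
0

Since n⁵ (O(n⁵)) grows slower than nⁿ (O(nⁿ)),
the ratio f(n)/g(n) → 0 as n → ∞.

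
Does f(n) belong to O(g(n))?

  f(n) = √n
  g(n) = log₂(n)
False

f(n) = √n is O(√n), and g(n) = log₂(n) is O(log n).
Since O(√n) grows faster than O(log n), f(n) = O(g(n)) is false.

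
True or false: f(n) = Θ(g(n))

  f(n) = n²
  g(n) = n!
False

f(n) = n² is O(n²), and g(n) = n! is O(n!).
Since they have different growth rates, f(n) = Θ(g(n)) is false.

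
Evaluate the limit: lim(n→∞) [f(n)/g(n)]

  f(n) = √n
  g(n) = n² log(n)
0

Since √n (O(√n)) grows slower than n² log(n) (O(n² log n)),
the ratio f(n)/g(n) → 0 as n → ∞.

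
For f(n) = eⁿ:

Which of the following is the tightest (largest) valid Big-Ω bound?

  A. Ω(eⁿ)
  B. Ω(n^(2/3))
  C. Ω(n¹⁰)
A

f(n) = eⁿ is Ω(eⁿ).
All listed options are valid Big-Ω bounds (lower bounds),
but Ω(eⁿ) is the tightest (largest valid bound).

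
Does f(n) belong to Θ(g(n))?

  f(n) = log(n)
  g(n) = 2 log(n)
True

f(n) = log(n) and g(n) = 2 log(n) are both O(log n).
Since they have the same asymptotic growth rate, f(n) = Θ(g(n)) is true.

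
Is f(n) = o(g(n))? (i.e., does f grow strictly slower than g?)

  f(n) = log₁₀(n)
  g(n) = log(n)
False

f(n) = log₁₀(n) is O(log n), and g(n) = log(n) is O(log n).
Since they have the same growth rate, f(n) = o(g(n)) is false.
(f = o(g) requires f to grow strictly slower, not equal.)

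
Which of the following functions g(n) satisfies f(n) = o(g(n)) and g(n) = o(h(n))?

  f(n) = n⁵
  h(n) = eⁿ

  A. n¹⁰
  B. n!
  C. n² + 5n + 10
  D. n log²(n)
A

We need g(n) with n⁵ = o(g(n)) and g(n) = o(eⁿ), i.e. O(n⁵) ≺ g ≺ O(eⁿ).
Check each option:
  A. n¹⁰ — O(n¹⁰) is strictly between O(n⁵) and O(eⁿ) ✓
  B. n! — O(n!) does not grow strictly slower than h(n)
  C. n² + 5n + 10 — O(n²) does not grow strictly faster than f(n)
  D. n log²(n) — O(n log² n) does not grow strictly faster than f(n)

Only option A (n¹⁰) lies strictly between.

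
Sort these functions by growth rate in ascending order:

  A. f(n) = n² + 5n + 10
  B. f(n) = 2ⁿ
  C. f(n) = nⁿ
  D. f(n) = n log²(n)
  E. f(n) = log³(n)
E < D < A < B < C

Comparing growth rates:
E = log³(n) is O(log³ n)
D = n log²(n) is O(n log² n)
A = n² + 5n + 10 is O(n²)
B = 2ⁿ is O(2ⁿ)
C = nⁿ is O(nⁿ)

Therefore, the order from slowest to fastest is: E < D < A < B < C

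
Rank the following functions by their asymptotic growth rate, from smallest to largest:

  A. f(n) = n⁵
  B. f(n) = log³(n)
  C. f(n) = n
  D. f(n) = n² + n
B < C < D < A

Comparing growth rates:
B = log³(n) is O(log³ n)
C = n is O(n)
D = n² + n is O(n²)
A = n⁵ is O(n⁵)

Therefore, the order from slowest to fastest is: B < C < D < A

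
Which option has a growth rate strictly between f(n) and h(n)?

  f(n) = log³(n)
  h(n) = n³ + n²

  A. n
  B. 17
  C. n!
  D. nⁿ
A

We need g(n) with log³(n) = o(g(n)) and g(n) = o(n³ + n²), i.e. O(log³ n) ≺ g ≺ O(n³).
Check each option:
  A. n — O(n) is strictly between O(log³ n) and O(n³) ✓
  B. 17 — O(1) does not grow strictly faster than f(n)
  C. n! — O(n!) does not grow strictly slower than h(n)
  D. nⁿ — O(nⁿ) does not grow strictly slower than h(n)

Only option A (n) lies strictly between.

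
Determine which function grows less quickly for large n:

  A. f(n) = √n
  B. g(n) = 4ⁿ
A

f(n) = √n is O(√n), while g(n) = 4ⁿ is O(4ⁿ).
Since O(√n) grows slower than O(4ⁿ), f(n) is dominated.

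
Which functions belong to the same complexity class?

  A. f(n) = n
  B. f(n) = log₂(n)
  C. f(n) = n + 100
A and C

Examining each function:
  A. n is O(n)
  B. log₂(n) is O(log n)
  C. n + 100 is O(n)

Functions A and C both have the same complexity class.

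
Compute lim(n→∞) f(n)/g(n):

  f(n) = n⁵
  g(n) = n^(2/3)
∞

Since n⁵ (O(n⁵)) grows faster than n^(2/3) (O(n^(2/3))),
the ratio f(n)/g(n) → ∞ as n → ∞.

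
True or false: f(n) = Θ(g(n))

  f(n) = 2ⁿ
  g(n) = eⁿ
False

f(n) = 2ⁿ is O(2ⁿ), and g(n) = eⁿ is O(eⁿ).
Since they have different growth rates, f(n) = Θ(g(n)) is false.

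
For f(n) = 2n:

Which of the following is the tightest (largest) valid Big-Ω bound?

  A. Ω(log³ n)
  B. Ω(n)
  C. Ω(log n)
B

f(n) = 2n is Ω(n).
All listed options are valid Big-Ω bounds (lower bounds),
but Ω(n) is the tightest (largest valid bound).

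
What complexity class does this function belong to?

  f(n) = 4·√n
O(√n)

The dominant term in 4·√n is 4·√n, which is Θ(√n).
Constants are absorbed, so the tightest bound is O(√n).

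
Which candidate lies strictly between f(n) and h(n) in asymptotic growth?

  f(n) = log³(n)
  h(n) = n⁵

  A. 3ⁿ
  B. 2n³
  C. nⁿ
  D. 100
B

We need g(n) with log³(n) = o(g(n)) and g(n) = o(n⁵), i.e. O(log³ n) ≺ g ≺ O(n⁵).
Check each option:
  A. 3ⁿ — O(3ⁿ) does not grow strictly slower than h(n)
  B. 2n³ — O(n³) is strictly between O(log³ n) and O(n⁵) ✓
  C. nⁿ — O(nⁿ) does not grow strictly slower than h(n)
  D. 100 — O(1) does not grow strictly faster than f(n)

Only option B (2n³) lies strictly between.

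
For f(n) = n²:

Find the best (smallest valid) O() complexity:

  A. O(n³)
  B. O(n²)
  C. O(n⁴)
B

f(n) = n² is O(n²).
All listed options are valid Big-O bounds (upper bounds),
but O(n²) is the tightest (smallest valid bound).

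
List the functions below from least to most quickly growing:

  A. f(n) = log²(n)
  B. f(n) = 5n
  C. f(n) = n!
A < B < C

Comparing growth rates:
A = log²(n) is O(log² n)
B = 5n is O(n)
C = n! is O(n!)

Therefore, the order from slowest to fastest is: A < B < C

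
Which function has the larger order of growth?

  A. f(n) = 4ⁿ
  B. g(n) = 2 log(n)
A

f(n) = 4ⁿ is O(4ⁿ), while g(n) = 2 log(n) is O(log n).
Since O(4ⁿ) grows faster than O(log n), f(n) dominates.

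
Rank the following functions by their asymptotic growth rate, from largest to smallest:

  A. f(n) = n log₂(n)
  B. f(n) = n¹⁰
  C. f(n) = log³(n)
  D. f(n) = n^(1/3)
B > A > D > C

Comparing growth rates:
B = n¹⁰ is O(n¹⁰)
A = n log₂(n) is O(n log n)
D = n^(1/3) is O(n^(1/3))
C = log³(n) is O(log³ n)

Therefore, the order from fastest to slowest is: B > A > D > C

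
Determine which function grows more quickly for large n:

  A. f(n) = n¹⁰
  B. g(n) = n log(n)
A

f(n) = n¹⁰ is O(n¹⁰), while g(n) = n log(n) is O(n log n).
Since O(n¹⁰) grows faster than O(n log n), f(n) dominates.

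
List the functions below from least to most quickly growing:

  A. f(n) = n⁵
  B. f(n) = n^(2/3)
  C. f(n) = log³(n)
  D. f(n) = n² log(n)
C < B < D < A

Comparing growth rates:
C = log³(n) is O(log³ n)
B = n^(2/3) is O(n^(2/3))
D = n² log(n) is O(n² log n)
A = n⁵ is O(n⁵)

Therefore, the order from slowest to fastest is: C < B < D < A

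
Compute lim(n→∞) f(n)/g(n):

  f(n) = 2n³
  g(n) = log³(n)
∞

Since 2n³ (O(n³)) grows faster than log³(n) (O(log³ n)),
the ratio f(n)/g(n) → ∞ as n → ∞.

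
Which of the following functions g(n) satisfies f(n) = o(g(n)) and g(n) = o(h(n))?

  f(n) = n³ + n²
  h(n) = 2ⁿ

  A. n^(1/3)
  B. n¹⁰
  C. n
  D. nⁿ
B

We need g(n) with n³ + n² = o(g(n)) and g(n) = o(2ⁿ), i.e. O(n³) ≺ g ≺ O(2ⁿ).
Check each option:
  A. n^(1/3) — O(n^(1/3)) does not grow strictly faster than f(n)
  B. n¹⁰ — O(n¹⁰) is strictly between O(n³) and O(2ⁿ) ✓
  C. n — O(n) does not grow strictly faster than f(n)
  D. nⁿ — O(nⁿ) does not grow strictly slower than h(n)

Only option B (n¹⁰) lies strictly between.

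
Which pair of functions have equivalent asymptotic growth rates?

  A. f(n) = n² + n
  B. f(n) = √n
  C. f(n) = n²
A and C

Examining each function:
  A. n² + n is O(n²)
  B. √n is O(√n)
  C. n² is O(n²)

Functions A and C both have the same complexity class.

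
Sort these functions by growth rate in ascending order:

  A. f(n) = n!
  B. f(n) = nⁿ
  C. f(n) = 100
C < A < B

Comparing growth rates:
C = 100 is O(1)
A = n! is O(n!)
B = nⁿ is O(nⁿ)

Therefore, the order from slowest to fastest is: C < A < B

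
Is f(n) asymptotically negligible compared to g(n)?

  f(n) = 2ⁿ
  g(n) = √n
False

f(n) = 2ⁿ is O(2ⁿ), and g(n) = √n is O(√n).
Since O(2ⁿ) grows faster than or equal to O(√n), f(n) = o(g(n)) is false.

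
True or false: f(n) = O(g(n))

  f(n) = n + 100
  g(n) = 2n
True

f(n) = n + 100 and g(n) = 2n are both O(n).
Big-O permits equal growth rates (f ≤ c·g for some c), so f(n) = O(g(n)) is true.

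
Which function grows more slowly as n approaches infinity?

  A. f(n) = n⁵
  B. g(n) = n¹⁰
A

f(n) = n⁵ is O(n⁵), while g(n) = n¹⁰ is O(n¹⁰).
Since O(n⁵) grows slower than O(n¹⁰), f(n) is dominated.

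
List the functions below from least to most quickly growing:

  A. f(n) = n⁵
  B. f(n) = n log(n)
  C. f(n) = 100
C < B < A

Comparing growth rates:
C = 100 is O(1)
B = n log(n) is O(n log n)
A = n⁵ is O(n⁵)

Therefore, the order from slowest to fastest is: C < B < A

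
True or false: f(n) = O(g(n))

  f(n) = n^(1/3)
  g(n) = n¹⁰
True

f(n) = n^(1/3) is O(n^(1/3)), and g(n) = n¹⁰ is O(n¹⁰).
Since O(n^(1/3)) ⊆ O(n¹⁰) (f grows no faster than g), f(n) = O(g(n)) is true.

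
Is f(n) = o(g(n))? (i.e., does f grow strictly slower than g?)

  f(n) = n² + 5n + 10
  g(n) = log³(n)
False

f(n) = n² + 5n + 10 is O(n²), and g(n) = log³(n) is O(log³ n).
Since O(n²) grows faster than or equal to O(log³ n), f(n) = o(g(n)) is false.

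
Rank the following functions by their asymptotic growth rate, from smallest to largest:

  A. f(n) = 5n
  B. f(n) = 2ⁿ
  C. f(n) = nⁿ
A < B < C

Comparing growth rates:
A = 5n is O(n)
B = 2ⁿ is O(2ⁿ)
C = nⁿ is O(nⁿ)

Therefore, the order from slowest to fastest is: A < B < C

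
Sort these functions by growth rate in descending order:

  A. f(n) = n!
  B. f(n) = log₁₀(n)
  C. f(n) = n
A > C > B

Comparing growth rates:
A = n! is O(n!)
C = n is O(n)
B = log₁₀(n) is O(log n)

Therefore, the order from fastest to slowest is: A > C > B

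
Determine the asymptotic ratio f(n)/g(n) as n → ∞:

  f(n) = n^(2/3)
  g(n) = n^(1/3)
∞

Since n^(2/3) (O(n^(2/3))) grows faster than n^(1/3) (O(n^(1/3))),
the ratio f(n)/g(n) → ∞ as n → ∞.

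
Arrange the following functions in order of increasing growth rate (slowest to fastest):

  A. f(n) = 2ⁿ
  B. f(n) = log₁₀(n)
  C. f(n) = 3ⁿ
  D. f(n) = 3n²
B < D < A < C

Comparing growth rates:
B = log₁₀(n) is O(log n)
D = 3n² is O(n²)
A = 2ⁿ is O(2ⁿ)
C = 3ⁿ is O(3ⁿ)

Therefore, the order from slowest to fastest is: B < D < A < C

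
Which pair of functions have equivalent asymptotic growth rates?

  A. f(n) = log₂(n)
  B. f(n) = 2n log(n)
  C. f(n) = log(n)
A and C

Examining each function:
  A. log₂(n) is O(log n)
  B. 2n log(n) is O(n log n)
  C. log(n) is O(log n)

Functions A and C both have the same complexity class.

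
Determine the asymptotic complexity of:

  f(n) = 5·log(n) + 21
O(log n)

The dominant term in 5·log(n) + 21 is 5·log(n), which is Θ(log n).
Lower-order terms (21) are asymptotically negligible.
Constants are absorbed, so the tightest bound is O(log n).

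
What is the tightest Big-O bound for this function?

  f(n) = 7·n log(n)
O(n log n)

The dominant term in 7·n log(n) is 7·n log(n), which is Θ(n log n).
Constants are absorbed, so the tightest bound is O(n log n).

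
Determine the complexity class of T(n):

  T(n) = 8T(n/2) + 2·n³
Θ(n³ log n)

Master Theorem: a = 8, b = 2, f(n) = 2·n³.
Compute the critical exponent d = log₂(8) = 3.
Compare f(n) = Θ(n³) against n^d:
  k = 3 = d, so f(n) = Θ(n^d) — Case 2.
  Work is balanced across levels: T(n) = Θ(n^d log n) = Θ(n³ log n).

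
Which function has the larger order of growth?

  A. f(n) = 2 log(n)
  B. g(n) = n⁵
B

f(n) = 2 log(n) is O(log n), while g(n) = n⁵ is O(n⁵).
Since O(n⁵) grows faster than O(log n), g(n) dominates.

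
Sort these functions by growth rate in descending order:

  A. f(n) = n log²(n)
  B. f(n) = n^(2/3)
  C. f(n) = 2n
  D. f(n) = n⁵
D > A > C > B

Comparing growth rates:
D = n⁵ is O(n⁵)
A = n log²(n) is O(n log² n)
C = 2n is O(n)
B = n^(2/3) is O(n^(2/3))

Therefore, the order from fastest to slowest is: D > A > C > B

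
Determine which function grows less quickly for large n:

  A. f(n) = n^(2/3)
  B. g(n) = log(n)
B

f(n) = n^(2/3) is O(n^(2/3)), while g(n) = log(n) is O(log n).
Since O(log n) grows slower than O(n^(2/3)), g(n) is dominated.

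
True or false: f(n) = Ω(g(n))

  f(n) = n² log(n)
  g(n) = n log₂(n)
True

f(n) = n² log(n) is O(n² log n), and g(n) = n log₂(n) is O(n log n).
Since O(n² log n) grows at least as fast as O(n log n), f(n) = Ω(g(n)) is true.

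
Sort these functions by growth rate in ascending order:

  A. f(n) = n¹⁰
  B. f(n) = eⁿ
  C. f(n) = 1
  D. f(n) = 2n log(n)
C < D < A < B

Comparing growth rates:
C = 1 is O(1)
D = 2n log(n) is O(n log n)
A = n¹⁰ is O(n¹⁰)
B = eⁿ is O(eⁿ)

Therefore, the order from slowest to fastest is: C < D < A < B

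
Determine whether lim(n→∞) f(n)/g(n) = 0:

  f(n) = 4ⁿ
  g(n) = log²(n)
False

f(n) = 4ⁿ is O(4ⁿ), and g(n) = log²(n) is O(log² n).
Since O(4ⁿ) grows faster than or equal to O(log² n), f(n) = o(g(n)) is false.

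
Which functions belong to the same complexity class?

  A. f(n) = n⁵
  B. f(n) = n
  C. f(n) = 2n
B and C

Examining each function:
  A. n⁵ is O(n⁵)
  B. n is O(n)
  C. 2n is O(n)

Functions B and C both have the same complexity class.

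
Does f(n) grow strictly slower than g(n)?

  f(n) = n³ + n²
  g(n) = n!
True

f(n) = n³ + n² is O(n³), and g(n) = n! is O(n!).
Since O(n³) grows strictly slower than O(n!), f(n) = o(g(n)) is true.
This means lim(n→∞) f(n)/g(n) = 0.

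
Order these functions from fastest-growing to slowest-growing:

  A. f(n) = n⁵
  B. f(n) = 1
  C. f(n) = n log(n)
A > C > B

Comparing growth rates:
A = n⁵ is O(n⁵)
C = n log(n) is O(n log n)
B = 1 is O(1)

Therefore, the order from fastest to slowest is: A > C > B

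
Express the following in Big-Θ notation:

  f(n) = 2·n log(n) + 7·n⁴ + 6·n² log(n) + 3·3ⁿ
Θ(3ⁿ)

Order the terms by growth rate: 2·n log(n) ≺ 6·n² log(n) ≺ 7·n⁴ ≺ 3·3ⁿ.
The fastest-growing term 3·3ⁿ dominates as n → ∞; dropping its constant factor gives Θ(3ⁿ).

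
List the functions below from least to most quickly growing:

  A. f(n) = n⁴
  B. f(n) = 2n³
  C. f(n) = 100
C < B < A

Comparing growth rates:
C = 100 is O(1)
B = 2n³ is O(n³)
A = n⁴ is O(n⁴)

Therefore, the order from slowest to fastest is: C < B < A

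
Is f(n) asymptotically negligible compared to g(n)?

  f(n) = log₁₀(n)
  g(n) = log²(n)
True

f(n) = log₁₀(n) is O(log n), and g(n) = log²(n) is O(log² n).
Since O(log n) grows strictly slower than O(log² n), f(n) = o(g(n)) is true.
This means lim(n→∞) f(n)/g(n) = 0.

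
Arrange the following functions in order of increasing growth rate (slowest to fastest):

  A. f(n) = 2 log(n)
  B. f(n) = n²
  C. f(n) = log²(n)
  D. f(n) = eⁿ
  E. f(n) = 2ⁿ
A < C < B < E < D

Comparing growth rates:
A = 2 log(n) is O(log n)
C = log²(n) is O(log² n)
B = n² is O(n²)
E = 2ⁿ is O(2ⁿ)
D = eⁿ is O(eⁿ)

Therefore, the order from slowest to fastest is: A < C < B < E < D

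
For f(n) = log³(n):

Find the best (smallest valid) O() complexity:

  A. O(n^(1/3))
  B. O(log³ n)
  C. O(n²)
B

f(n) = log³(n) is O(log³ n).
All listed options are valid Big-O bounds (upper bounds),
but O(log³ n) is the tightest (smallest valid bound).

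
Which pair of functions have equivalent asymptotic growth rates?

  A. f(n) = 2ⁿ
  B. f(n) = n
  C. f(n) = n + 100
B and C

Examining each function:
  A. 2ⁿ is O(2ⁿ)
  B. n is O(n)
  C. n + 100 is O(n)

Functions B and C both have the same complexity class.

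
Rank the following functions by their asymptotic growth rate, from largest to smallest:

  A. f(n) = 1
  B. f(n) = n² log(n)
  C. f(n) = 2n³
C > B > A

Comparing growth rates:
C = 2n³ is O(n³)
B = n² log(n) is O(n² log n)
A = 1 is O(1)

Therefore, the order from fastest to slowest is: C > B > A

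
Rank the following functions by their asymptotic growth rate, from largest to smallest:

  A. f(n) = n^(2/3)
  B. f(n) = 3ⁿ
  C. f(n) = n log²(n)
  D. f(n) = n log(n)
B > C > D > A

Comparing growth rates:
B = 3ⁿ is O(3ⁿ)
C = n log²(n) is O(n log² n)
D = n log(n) is O(n log n)
A = n^(2/3) is O(n^(2/3))

Therefore, the order from fastest to slowest is: B > C > D > A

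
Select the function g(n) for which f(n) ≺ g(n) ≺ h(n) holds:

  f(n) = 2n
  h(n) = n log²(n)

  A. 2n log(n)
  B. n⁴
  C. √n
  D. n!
A

We need g(n) with 2n = o(g(n)) and g(n) = o(n log²(n)), i.e. O(n) ≺ g ≺ O(n log² n).
Check each option:
  A. 2n log(n) — O(n log n) is strictly between O(n) and O(n log² n) ✓
  B. n⁴ — O(n⁴) does not grow strictly slower than h(n)
  C. √n — O(√n) does not grow strictly faster than f(n)
  D. n! — O(n!) does not grow strictly slower than h(n)

Only option A (2n log(n)) lies strictly between.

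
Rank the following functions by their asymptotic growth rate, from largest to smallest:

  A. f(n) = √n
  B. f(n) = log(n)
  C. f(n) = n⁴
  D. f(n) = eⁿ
D > C > A > B

Comparing growth rates:
D = eⁿ is O(eⁿ)
C = n⁴ is O(n⁴)
A = √n is O(√n)
B = log(n) is O(log n)

Therefore, the order from fastest to slowest is: D > C > A > B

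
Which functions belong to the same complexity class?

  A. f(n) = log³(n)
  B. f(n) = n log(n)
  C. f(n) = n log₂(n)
B and C

Examining each function:
  A. log³(n) is O(log³ n)
  B. n log(n) is O(n log n)
  C. n log₂(n) is O(n log n)

Functions B and C both have the same complexity class.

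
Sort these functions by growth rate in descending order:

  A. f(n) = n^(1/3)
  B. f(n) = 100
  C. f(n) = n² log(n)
C > A > B

Comparing growth rates:
C = n² log(n) is O(n² log n)
A = n^(1/3) is O(n^(1/3))
B = 100 is O(1)

Therefore, the order from fastest to slowest is: C > A > B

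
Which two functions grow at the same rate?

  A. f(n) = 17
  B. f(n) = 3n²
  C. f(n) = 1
A and C

Examining each function:
  A. 17 is O(1)
  B. 3n² is O(n²)
  C. 1 is O(1)

Functions A and C both have the same complexity class.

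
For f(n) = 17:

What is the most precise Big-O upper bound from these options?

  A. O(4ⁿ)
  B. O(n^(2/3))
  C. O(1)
C

f(n) = 17 is O(1).
All listed options are valid Big-O bounds (upper bounds),
but O(1) is the tightest (smallest valid bound).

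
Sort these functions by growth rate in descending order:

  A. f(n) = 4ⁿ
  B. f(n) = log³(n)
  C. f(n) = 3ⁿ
A > C > B

Comparing growth rates:
A = 4ⁿ is O(4ⁿ)
C = 3ⁿ is O(3ⁿ)
B = log³(n) is O(log³ n)

Therefore, the order from fastest to slowest is: A > C > B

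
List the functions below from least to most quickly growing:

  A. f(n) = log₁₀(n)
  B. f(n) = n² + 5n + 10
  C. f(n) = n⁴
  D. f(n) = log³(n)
A < D < B < C

Comparing growth rates:
A = log₁₀(n) is O(log n)
D = log³(n) is O(log³ n)
B = n² + 5n + 10 is O(n²)
C = n⁴ is O(n⁴)

Therefore, the order from slowest to fastest is: A < D < B < C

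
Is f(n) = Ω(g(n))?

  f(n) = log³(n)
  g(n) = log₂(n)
True

f(n) = log³(n) is O(log³ n), and g(n) = log₂(n) is O(log n).
Since O(log³ n) grows at least as fast as O(log n), f(n) = Ω(g(n)) is true.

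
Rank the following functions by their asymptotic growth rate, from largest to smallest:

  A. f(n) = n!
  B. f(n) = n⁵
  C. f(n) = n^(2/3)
A > B > C

Comparing growth rates:
A = n! is O(n!)
B = n⁵ is O(n⁵)
C = n^(2/3) is O(n^(2/3))

Therefore, the order from fastest to slowest is: A > B > C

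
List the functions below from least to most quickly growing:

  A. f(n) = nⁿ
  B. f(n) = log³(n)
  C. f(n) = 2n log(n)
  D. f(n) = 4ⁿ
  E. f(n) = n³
B < C < E < D < A

Comparing growth rates:
B = log³(n) is O(log³ n)
C = 2n log(n) is O(n log n)
E = n³ is O(n³)
D = 4ⁿ is O(4ⁿ)
A = nⁿ is O(nⁿ)

Therefore, the order from slowest to fastest is: B < C < E < D < A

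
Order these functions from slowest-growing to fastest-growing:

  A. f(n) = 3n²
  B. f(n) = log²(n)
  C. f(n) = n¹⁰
B < A < C

Comparing growth rates:
B = log²(n) is O(log² n)
A = 3n² is O(n²)
C = n¹⁰ is O(n¹⁰)

Therefore, the order from slowest to fastest is: B < A < C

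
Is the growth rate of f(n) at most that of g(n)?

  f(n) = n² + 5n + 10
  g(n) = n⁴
True

f(n) = n² + 5n + 10 is O(n²), and g(n) = n⁴ is O(n⁴).
Since O(n²) ⊆ O(n⁴) (f grows no faster than g), f(n) = O(g(n)) is true.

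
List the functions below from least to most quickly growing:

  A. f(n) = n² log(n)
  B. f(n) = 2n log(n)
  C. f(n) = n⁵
B < A < C

Comparing growth rates:
B = 2n log(n) is O(n log n)
A = n² log(n) is O(n² log n)
C = n⁵ is O(n⁵)

Therefore, the order from slowest to fastest is: B < A < C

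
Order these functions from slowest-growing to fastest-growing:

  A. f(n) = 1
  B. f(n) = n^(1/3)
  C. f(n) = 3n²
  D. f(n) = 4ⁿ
A < B < C < D

Comparing growth rates:
A = 1 is O(1)
B = n^(1/3) is O(n^(1/3))
C = 3n² is O(n²)
D = 4ⁿ is O(4ⁿ)

Therefore, the order from slowest to fastest is: A < B < C < D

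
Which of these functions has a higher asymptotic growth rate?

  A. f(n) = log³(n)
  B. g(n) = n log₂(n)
B

f(n) = log³(n) is O(log³ n), while g(n) = n log₂(n) is O(n log n).
Since O(n log n) grows faster than O(log³ n), g(n) dominates.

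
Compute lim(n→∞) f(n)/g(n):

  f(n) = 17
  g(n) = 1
17

Since 17 and 1 have the same growth rate (O(1)),
the ratio converges to a constant: 17.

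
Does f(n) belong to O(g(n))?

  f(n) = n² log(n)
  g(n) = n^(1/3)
False

f(n) = n² log(n) is O(n² log n), and g(n) = n^(1/3) is O(n^(1/3)).
Since O(n² log n) grows faster than O(n^(1/3)), f(n) = O(g(n)) is false.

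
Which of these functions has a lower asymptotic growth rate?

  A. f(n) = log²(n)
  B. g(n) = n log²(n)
A

f(n) = log²(n) is O(log² n), while g(n) = n log²(n) is O(n log² n).
Since O(log² n) grows slower than O(n log² n), f(n) is dominated.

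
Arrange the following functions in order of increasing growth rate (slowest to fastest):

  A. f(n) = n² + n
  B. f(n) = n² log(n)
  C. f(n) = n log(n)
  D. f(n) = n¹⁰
C < A < B < D

Comparing growth rates:
C = n log(n) is O(n log n)
A = n² + n is O(n²)
B = n² log(n) is O(n² log n)
D = n¹⁰ is O(n¹⁰)

Therefore, the order from slowest to fastest is: C < A < B < D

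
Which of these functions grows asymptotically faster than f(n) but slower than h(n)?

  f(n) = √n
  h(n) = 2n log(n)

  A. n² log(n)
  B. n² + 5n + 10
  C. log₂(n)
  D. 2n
D

We need g(n) with √n = o(g(n)) and g(n) = o(2n log(n)), i.e. O(√n) ≺ g ≺ O(n log n).
Check each option:
  A. n² log(n) — O(n² log n) does not grow strictly slower than h(n)
  B. n² + 5n + 10 — O(n²) does not grow strictly slower than h(n)
  C. log₂(n) — O(log n) does not grow strictly faster than f(n)
  D. 2n — O(n) is strictly between O(√n) and O(n log n) ✓

Only option D (2n) lies strictly between.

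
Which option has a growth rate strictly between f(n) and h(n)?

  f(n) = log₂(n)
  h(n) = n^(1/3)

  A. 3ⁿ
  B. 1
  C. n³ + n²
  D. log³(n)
D

We need g(n) with log₂(n) = o(g(n)) and g(n) = o(n^(1/3)), i.e. O(log n) ≺ g ≺ O(n^(1/3)).
Check each option:
  A. 3ⁿ — O(3ⁿ) does not grow strictly slower than h(n)
  B. 1 — O(1) does not grow strictly faster than f(n)
  C. n³ + n² — O(n³) does not grow strictly slower than h(n)
  D. log³(n) — O(log³ n) is strictly between O(log n) and O(n^(1/3)) ✓

Only option D (log³(n)) lies strictly between.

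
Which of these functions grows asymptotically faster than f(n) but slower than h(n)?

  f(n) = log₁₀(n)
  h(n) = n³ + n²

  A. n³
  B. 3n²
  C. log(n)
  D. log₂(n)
B

We need g(n) with log₁₀(n) = o(g(n)) and g(n) = o(n³ + n²), i.e. O(log n) ≺ g ≺ O(n³).
Check each option:
  A. n³ — O(n³) does not grow strictly slower than h(n)
  B. 3n² — O(n²) is strictly between O(log n) and O(n³) ✓
  C. log(n) — O(log n) does not grow strictly faster than f(n)
  D. log₂(n) — O(log n) does not grow strictly faster than f(n)

Only option B (3n²) lies strictly between.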